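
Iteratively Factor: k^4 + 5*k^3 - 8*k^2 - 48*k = (k + 4)*(k^3 + k^2 - 12*k) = (k - 3)*(k + 4)*(k^2 + 4*k) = k*(k - 3)*(k + 4)*(k + 4)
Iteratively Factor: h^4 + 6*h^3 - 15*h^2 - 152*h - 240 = (h + 4)*(h^3 + 2*h^2 - 23*h - 60) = (h + 4)^2*(h^2 - 2*h - 15) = (h + 3)*(h + 4)^2*(h - 5)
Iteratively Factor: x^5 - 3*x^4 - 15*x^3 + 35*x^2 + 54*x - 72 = (x - 4)*(x^4 + x^3 - 11*x^2 - 9*x + 18) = (x - 4)*(x - 1)*(x^3 + 2*x^2 - 9*x - 18) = (x - 4)*(x - 1)*(x + 2)*(x^2 - 9) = (x - 4)*(x - 1)*(x + 2)*(x + 3)*(x - 3)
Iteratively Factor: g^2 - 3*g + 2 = (g - 2)*(g - 1)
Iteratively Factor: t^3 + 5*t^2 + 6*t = (t)*(t^2 + 5*t + 6) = t*(t + 3)*(t + 2)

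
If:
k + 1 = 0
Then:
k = -1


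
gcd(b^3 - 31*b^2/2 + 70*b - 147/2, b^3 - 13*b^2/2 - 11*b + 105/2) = b - 7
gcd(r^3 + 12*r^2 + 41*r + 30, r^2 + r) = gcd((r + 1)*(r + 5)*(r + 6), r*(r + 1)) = r + 1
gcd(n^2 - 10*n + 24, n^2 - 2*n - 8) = n - 4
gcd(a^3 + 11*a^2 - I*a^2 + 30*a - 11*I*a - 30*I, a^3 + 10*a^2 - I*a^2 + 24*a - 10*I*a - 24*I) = a^2 + a*(6 - I) - 6*I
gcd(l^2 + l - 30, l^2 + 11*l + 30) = l + 6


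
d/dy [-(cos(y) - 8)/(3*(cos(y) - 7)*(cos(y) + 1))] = (sin(y)^2 + 16*cos(y) - 56)*sin(y)/(3*(cos(y) - 7)^2*(cos(y) + 1)^2)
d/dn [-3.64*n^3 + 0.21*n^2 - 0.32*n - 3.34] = -10.92*n^2 + 0.42*n - 0.32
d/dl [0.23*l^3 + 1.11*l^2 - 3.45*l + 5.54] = 0.69*l^2 + 2.22*l - 3.45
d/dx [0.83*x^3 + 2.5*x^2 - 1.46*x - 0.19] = 2.49*x^2 + 5.0*x - 1.46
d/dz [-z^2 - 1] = -2*z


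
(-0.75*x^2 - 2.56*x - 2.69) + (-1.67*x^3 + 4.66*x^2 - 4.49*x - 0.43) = -1.67*x^3 + 3.91*x^2 - 7.05*x - 3.12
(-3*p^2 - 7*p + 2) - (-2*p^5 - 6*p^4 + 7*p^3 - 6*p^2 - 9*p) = 2*p^5 + 6*p^4 - 7*p^3 + 3*p^2 + 2*p + 2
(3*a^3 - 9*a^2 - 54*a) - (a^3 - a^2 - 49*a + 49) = 2*a^3 - 8*a^2 - 5*a - 49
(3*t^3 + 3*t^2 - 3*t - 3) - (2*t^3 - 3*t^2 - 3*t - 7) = t^3 + 6*t^2 + 4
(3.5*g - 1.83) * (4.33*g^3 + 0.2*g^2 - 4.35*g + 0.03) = 15.155*g^4 - 7.2239*g^3 - 15.591*g^2 + 8.0655*g - 0.0549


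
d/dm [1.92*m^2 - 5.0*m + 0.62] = 3.84*m - 5.0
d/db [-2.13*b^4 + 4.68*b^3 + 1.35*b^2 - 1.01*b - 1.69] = -8.52*b^3 + 14.04*b^2 + 2.7*b - 1.01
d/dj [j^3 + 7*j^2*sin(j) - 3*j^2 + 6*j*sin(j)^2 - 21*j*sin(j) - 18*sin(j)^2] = 7*j^2*cos(j) + 3*j^2 + 14*j*sin(j) + 6*j*sin(2*j) - 21*j*cos(j) - 6*j + 6*sin(j)^2 - 21*sin(j) - 18*sin(2*j)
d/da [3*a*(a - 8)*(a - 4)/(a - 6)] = 6*(a^3 - 15*a^2 + 72*a - 96)/(a^2 - 12*a + 36)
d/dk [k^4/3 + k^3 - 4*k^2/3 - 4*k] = 4*k^3/3 + 3*k^2 - 8*k/3 - 4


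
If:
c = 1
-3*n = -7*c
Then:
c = 1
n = 7/3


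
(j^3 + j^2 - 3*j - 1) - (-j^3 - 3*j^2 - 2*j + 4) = 2*j^3 + 4*j^2 - j - 5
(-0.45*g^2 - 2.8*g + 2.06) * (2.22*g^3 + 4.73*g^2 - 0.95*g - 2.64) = -0.999*g^5 - 8.3445*g^4 - 8.2433*g^3 + 13.5918*g^2 + 5.435*g - 5.4384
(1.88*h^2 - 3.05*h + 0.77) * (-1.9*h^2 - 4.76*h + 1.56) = -3.572*h^4 - 3.1538*h^3 + 15.9878*h^2 - 8.4232*h + 1.2012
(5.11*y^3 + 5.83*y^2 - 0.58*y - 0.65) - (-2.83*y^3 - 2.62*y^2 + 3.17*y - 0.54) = 7.94*y^3 + 8.45*y^2 - 3.75*y - 0.11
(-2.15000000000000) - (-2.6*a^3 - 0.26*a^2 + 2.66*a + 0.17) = 2.6*a^3 + 0.26*a^2 - 2.66*a - 2.32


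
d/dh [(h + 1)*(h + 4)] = 2*h + 5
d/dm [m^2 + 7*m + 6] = 2*m + 7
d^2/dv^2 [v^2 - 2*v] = 2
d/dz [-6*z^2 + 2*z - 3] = 2 - 12*z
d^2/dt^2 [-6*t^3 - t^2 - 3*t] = -36*t - 2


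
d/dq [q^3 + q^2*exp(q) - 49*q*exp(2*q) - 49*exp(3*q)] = q^2*exp(q) + 3*q^2 - 98*q*exp(2*q) + 2*q*exp(q) - 147*exp(3*q) - 49*exp(2*q)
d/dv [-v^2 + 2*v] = 2 - 2*v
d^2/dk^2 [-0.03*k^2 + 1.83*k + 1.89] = -0.0600000000000000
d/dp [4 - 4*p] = -4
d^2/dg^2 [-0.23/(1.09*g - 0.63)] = -0.546526/(1.09*g - 0.63)^3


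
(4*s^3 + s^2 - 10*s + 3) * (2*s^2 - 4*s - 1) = 8*s^5 - 14*s^4 - 28*s^3 + 45*s^2 - 2*s - 3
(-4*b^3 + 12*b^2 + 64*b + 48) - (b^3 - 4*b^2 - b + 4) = -5*b^3 + 16*b^2 + 65*b + 44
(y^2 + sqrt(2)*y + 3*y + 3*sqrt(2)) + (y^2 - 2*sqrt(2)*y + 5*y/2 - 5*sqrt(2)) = 2*y^2 - sqrt(2)*y + 11*y/2 - 2*sqrt(2)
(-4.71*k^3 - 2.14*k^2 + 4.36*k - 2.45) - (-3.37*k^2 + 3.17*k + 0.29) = -4.71*k^3 + 1.23*k^2 + 1.19*k - 2.74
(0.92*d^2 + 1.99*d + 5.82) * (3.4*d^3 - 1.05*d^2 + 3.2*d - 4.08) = 3.128*d^5 + 5.8*d^4 + 20.6425*d^3 - 3.4966*d^2 + 10.5048*d - 23.7456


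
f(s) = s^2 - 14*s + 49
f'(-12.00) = -38.00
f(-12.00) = 361.00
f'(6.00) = -2.00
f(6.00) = 1.00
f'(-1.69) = -17.38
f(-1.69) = 75.52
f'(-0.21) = -14.42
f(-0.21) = 51.98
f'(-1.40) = -16.80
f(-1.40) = 70.56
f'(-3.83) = -21.66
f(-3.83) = 117.29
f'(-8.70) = -31.40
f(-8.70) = 246.49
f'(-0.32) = -14.64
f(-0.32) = 53.58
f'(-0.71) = -15.42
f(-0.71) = 59.44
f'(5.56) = -2.88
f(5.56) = 2.07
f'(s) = 2*s - 14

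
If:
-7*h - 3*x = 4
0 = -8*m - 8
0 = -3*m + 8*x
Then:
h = -23/56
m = -1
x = -3/8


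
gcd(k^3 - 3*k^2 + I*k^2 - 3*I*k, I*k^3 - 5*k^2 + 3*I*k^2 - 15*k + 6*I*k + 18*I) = 1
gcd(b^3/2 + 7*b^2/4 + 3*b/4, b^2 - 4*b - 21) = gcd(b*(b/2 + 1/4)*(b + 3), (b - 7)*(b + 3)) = b + 3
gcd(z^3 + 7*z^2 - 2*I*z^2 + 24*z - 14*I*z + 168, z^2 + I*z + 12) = z + 4*I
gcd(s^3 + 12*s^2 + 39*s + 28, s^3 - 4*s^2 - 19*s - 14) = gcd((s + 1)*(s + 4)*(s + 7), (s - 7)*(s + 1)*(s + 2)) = s + 1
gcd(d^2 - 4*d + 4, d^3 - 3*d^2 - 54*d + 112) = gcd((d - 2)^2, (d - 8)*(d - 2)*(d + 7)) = d - 2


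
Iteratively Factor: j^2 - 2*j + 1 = (j - 1)*(j - 1)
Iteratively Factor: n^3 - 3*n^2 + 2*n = (n - 2)*(n^2 - n) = n*(n - 2)*(n - 1)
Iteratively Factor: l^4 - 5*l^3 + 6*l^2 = (l)*(l^3 - 5*l^2 + 6*l) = l^2*(l^2 - 5*l + 6) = l^2*(l - 3)*(l - 2)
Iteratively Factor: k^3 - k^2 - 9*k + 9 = (k - 3)*(k^2 + 2*k - 3) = (k - 3)*(k - 1)*(k + 3)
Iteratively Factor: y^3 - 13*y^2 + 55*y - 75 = (y - 3)*(y^2 - 10*y + 25) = (y - 5)*(y - 3)*(y - 5)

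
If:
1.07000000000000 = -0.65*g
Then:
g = -1.65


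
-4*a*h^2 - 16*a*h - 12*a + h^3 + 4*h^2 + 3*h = (-4*a + h)*(h + 1)*(h + 3)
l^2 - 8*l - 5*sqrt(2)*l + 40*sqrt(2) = (l - 8)*(l - 5*sqrt(2))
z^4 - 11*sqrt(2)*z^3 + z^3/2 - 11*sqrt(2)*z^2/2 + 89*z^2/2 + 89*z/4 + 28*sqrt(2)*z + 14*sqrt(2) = (z + 1/2)*(z - 8*sqrt(2))*(z - 7*sqrt(2)/2)*(z + sqrt(2)/2)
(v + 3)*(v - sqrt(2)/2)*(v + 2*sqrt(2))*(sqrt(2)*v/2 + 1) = sqrt(2)*v^4/2 + 3*sqrt(2)*v^3/2 + 5*v^3/2 + sqrt(2)*v^2/2 + 15*v^2/2 - 2*v + 3*sqrt(2)*v/2 - 6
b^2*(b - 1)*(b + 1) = b^4 - b^2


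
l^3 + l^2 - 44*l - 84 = (l - 7)*(l + 2)*(l + 6)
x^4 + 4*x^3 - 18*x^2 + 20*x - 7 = (x - 1)^3*(x + 7)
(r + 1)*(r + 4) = r^2 + 5*r + 4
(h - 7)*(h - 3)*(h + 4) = h^3 - 6*h^2 - 19*h + 84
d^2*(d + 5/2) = d^3 + 5*d^2/2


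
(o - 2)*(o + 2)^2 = o^3 + 2*o^2 - 4*o - 8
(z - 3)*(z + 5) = z^2 + 2*z - 15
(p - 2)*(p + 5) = p^2 + 3*p - 10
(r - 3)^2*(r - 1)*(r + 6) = r^4 - r^3 - 27*r^2 + 81*r - 54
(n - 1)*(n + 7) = n^2 + 6*n - 7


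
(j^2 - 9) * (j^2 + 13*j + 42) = j^4 + 13*j^3 + 33*j^2 - 117*j - 378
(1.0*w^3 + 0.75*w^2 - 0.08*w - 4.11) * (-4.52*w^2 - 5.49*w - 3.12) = -4.52*w^5 - 8.88*w^4 - 6.8759*w^3 + 16.6764*w^2 + 22.8135*w + 12.8232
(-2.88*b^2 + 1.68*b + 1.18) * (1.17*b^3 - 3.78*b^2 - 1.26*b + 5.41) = -3.3696*b^5 + 12.852*b^4 - 1.341*b^3 - 22.158*b^2 + 7.602*b + 6.3838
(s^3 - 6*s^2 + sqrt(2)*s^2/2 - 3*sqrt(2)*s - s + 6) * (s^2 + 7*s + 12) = s^5 + sqrt(2)*s^4/2 + s^4 - 31*s^3 + sqrt(2)*s^3/2 - 73*s^2 - 15*sqrt(2)*s^2 - 36*sqrt(2)*s + 30*s + 72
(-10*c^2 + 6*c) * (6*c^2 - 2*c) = -60*c^4 + 56*c^3 - 12*c^2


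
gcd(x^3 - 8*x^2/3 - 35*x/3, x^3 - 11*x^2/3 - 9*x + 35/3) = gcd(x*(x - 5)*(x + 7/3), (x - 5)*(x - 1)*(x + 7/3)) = x^2 - 8*x/3 - 35/3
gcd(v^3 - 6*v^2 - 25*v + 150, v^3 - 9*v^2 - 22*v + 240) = v^2 - v - 30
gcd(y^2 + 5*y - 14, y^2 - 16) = 1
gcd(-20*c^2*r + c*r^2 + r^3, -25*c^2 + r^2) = 5*c + r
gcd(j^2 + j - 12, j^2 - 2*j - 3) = j - 3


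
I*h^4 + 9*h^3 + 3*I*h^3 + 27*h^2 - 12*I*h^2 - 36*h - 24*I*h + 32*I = (h + 4)*(h - 8*I)*(h - I)*(I*h - I)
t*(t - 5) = t^2 - 5*t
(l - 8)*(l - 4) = l^2 - 12*l + 32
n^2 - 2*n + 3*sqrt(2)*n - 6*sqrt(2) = (n - 2)*(n + 3*sqrt(2))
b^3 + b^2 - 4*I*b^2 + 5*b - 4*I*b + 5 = (b + 1)*(b - 5*I)*(b + I)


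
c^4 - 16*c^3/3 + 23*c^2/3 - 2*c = c*(c - 3)*(c - 2)*(c - 1/3)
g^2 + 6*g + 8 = (g + 2)*(g + 4)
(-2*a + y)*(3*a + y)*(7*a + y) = -42*a^3 + a^2*y + 8*a*y^2 + y^3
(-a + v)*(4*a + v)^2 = -16*a^3 + 8*a^2*v + 7*a*v^2 + v^3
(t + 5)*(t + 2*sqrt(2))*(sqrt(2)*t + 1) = sqrt(2)*t^3 + 5*t^2 + 5*sqrt(2)*t^2 + 2*sqrt(2)*t + 25*t + 10*sqrt(2)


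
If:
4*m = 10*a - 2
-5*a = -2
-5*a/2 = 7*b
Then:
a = 2/5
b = -1/7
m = 1/2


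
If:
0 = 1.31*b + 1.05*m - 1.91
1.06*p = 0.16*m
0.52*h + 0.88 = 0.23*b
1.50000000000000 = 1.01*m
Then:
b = 0.27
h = -1.57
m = 1.49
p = 0.22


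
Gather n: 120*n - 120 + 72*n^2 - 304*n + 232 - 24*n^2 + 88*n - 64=48*n^2 - 96*n + 48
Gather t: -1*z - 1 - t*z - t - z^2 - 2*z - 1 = t*(-z - 1) - z^2 - 3*z - 2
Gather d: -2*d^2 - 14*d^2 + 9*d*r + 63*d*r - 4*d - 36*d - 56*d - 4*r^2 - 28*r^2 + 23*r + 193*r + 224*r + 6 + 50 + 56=-16*d^2 + d*(72*r - 96) - 32*r^2 + 440*r + 112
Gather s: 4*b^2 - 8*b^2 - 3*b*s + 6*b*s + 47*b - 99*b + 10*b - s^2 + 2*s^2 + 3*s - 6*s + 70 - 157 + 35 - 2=-4*b^2 - 42*b + s^2 + s*(3*b - 3) - 54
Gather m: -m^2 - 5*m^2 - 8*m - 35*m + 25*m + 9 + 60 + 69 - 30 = -6*m^2 - 18*m + 108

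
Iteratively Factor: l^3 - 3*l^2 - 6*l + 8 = (l + 2)*(l^2 - 5*l + 4) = (l - 4)*(l + 2)*(l - 1)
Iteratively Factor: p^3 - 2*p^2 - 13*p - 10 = (p + 1)*(p^2 - 3*p - 10) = (p - 5)*(p + 1)*(p + 2)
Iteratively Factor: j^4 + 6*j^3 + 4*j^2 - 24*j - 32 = (j + 2)*(j^3 + 4*j^2 - 4*j - 16) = (j + 2)^2*(j^2 + 2*j - 8) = (j - 2)*(j + 2)^2*(j + 4)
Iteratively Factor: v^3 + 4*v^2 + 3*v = (v + 1)*(v^2 + 3*v) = (v + 1)*(v + 3)*(v)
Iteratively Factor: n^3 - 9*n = (n)*(n^2 - 9) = n*(n - 3)*(n + 3)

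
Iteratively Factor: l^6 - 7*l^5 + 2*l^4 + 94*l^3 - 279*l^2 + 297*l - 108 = (l - 3)*(l^5 - 4*l^4 - 10*l^3 + 64*l^2 - 87*l + 36) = (l - 3)*(l + 4)*(l^4 - 8*l^3 + 22*l^2 - 24*l + 9) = (l - 3)*(l - 1)*(l + 4)*(l^3 - 7*l^2 + 15*l - 9) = (l - 3)*(l - 1)^2*(l + 4)*(l^2 - 6*l + 9) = (l - 3)^2*(l - 1)^2*(l + 4)*(l - 3)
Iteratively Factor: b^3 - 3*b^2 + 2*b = (b - 2)*(b^2 - b) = b*(b - 2)*(b - 1)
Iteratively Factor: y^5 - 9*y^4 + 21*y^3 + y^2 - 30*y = (y - 5)*(y^4 - 4*y^3 + y^2 + 6*y) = (y - 5)*(y - 2)*(y^3 - 2*y^2 - 3*y) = (y - 5)*(y - 2)*(y + 1)*(y^2 - 3*y) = y*(y - 5)*(y - 2)*(y + 1)*(y - 3)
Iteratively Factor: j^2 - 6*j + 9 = (j - 3)*(j - 3)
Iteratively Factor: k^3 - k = (k - 1)*(k^2 + k) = k*(k - 1)*(k + 1)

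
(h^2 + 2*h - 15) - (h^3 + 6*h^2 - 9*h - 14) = -h^3 - 5*h^2 + 11*h - 1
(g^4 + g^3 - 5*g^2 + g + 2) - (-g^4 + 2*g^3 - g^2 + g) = 2*g^4 - g^3 - 4*g^2 + 2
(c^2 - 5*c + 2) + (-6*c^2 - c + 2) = -5*c^2 - 6*c + 4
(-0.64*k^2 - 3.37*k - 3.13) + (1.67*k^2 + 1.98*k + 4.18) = 1.03*k^2 - 1.39*k + 1.05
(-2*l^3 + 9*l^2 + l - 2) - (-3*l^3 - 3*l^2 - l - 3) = l^3 + 12*l^2 + 2*l + 1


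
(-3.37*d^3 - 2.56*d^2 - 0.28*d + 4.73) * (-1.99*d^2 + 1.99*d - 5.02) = 6.7063*d^5 - 1.6119*d^4 + 12.3802*d^3 + 2.8813*d^2 + 10.8183*d - 23.7446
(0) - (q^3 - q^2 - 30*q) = -q^3 + q^2 + 30*q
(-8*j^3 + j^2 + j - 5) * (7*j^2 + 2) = -56*j^5 + 7*j^4 - 9*j^3 - 33*j^2 + 2*j - 10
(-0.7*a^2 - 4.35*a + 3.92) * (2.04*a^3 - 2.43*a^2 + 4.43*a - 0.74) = -1.428*a^5 - 7.173*a^4 + 15.4663*a^3 - 28.2781*a^2 + 20.5846*a - 2.9008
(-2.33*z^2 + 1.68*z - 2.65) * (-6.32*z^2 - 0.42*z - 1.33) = 14.7256*z^4 - 9.639*z^3 + 19.1413*z^2 - 1.1214*z + 3.5245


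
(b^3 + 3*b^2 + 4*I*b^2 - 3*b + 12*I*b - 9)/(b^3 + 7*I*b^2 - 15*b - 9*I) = (b + 3)/(b + 3*I)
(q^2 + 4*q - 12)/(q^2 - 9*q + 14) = (q + 6)/(q - 7)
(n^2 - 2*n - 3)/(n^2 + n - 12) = (n + 1)/(n + 4)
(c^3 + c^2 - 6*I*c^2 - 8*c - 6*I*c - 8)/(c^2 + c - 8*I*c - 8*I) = (c^2 - 6*I*c - 8)/(c - 8*I)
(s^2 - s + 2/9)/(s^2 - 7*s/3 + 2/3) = (s - 2/3)/(s - 2)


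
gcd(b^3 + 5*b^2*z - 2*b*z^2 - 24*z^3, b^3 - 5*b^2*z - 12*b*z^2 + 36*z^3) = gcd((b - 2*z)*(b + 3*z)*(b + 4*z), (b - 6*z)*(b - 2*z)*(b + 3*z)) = -b^2 - b*z + 6*z^2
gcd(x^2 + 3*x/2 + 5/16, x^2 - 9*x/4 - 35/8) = x + 5/4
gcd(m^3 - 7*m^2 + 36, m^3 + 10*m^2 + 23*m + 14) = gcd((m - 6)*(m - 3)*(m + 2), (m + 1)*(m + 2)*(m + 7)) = m + 2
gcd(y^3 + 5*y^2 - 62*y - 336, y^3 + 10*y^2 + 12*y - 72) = y + 6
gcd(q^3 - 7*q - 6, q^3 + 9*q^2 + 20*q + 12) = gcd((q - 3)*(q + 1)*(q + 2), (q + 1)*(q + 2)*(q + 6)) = q^2 + 3*q + 2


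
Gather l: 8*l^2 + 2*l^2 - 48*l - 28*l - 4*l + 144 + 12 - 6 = 10*l^2 - 80*l + 150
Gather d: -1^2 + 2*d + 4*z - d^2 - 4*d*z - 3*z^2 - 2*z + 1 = -d^2 + d*(2 - 4*z) - 3*z^2 + 2*z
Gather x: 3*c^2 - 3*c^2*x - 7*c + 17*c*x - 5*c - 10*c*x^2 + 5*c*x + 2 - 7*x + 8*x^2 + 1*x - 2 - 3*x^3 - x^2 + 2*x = 3*c^2 - 12*c - 3*x^3 + x^2*(7 - 10*c) + x*(-3*c^2 + 22*c - 4)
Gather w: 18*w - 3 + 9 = 18*w + 6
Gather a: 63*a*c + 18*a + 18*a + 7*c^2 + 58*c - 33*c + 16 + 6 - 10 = a*(63*c + 36) + 7*c^2 + 25*c + 12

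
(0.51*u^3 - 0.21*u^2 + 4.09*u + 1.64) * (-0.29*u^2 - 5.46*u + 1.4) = -0.1479*u^5 - 2.7237*u^4 + 0.6745*u^3 - 23.101*u^2 - 3.2284*u + 2.296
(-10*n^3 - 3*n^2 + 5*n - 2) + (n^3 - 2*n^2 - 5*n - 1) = -9*n^3 - 5*n^2 - 3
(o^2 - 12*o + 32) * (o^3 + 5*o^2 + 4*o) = o^5 - 7*o^4 - 24*o^3 + 112*o^2 + 128*o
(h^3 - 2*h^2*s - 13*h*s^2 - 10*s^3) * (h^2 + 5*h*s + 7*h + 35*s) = h^5 + 3*h^4*s + 7*h^4 - 23*h^3*s^2 + 21*h^3*s - 75*h^2*s^3 - 161*h^2*s^2 - 50*h*s^4 - 525*h*s^3 - 350*s^4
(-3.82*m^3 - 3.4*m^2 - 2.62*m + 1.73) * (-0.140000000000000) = 0.5348*m^3 + 0.476*m^2 + 0.3668*m - 0.2422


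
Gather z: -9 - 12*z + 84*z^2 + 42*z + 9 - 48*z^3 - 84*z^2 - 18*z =-48*z^3 + 12*z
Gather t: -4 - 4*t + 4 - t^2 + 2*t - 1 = -t^2 - 2*t - 1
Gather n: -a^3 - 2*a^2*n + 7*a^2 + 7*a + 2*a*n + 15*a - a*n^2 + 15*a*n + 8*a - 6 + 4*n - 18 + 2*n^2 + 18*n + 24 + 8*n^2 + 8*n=-a^3 + 7*a^2 + 30*a + n^2*(10 - a) + n*(-2*a^2 + 17*a + 30)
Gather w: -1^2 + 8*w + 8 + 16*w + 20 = 24*w + 27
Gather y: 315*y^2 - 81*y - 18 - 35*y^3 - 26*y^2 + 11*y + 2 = -35*y^3 + 289*y^2 - 70*y - 16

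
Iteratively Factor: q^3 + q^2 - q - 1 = (q - 1)*(q^2 + 2*q + 1) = (q - 1)*(q + 1)*(q + 1)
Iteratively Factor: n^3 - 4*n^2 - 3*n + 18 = (n - 3)*(n^2 - n - 6) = (n - 3)^2*(n + 2)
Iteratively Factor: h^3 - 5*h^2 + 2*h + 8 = (h + 1)*(h^2 - 6*h + 8) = (h - 2)*(h + 1)*(h - 4)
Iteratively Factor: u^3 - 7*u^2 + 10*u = (u)*(u^2 - 7*u + 10) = u*(u - 5)*(u - 2)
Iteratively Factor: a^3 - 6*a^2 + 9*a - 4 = (a - 1)*(a^2 - 5*a + 4) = (a - 1)^2*(a - 4)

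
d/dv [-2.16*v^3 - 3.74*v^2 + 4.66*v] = -6.48*v^2 - 7.48*v + 4.66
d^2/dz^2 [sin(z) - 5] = -sin(z)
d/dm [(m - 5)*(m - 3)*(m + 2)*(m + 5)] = 4*m^3 - 3*m^2 - 62*m + 25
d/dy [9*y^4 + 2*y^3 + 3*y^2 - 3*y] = 36*y^3 + 6*y^2 + 6*y - 3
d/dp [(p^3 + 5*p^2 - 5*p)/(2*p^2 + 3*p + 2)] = (2*p^4 + 6*p^3 + 31*p^2 + 20*p - 10)/(4*p^4 + 12*p^3 + 17*p^2 + 12*p + 4)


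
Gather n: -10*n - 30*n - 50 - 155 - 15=-40*n - 220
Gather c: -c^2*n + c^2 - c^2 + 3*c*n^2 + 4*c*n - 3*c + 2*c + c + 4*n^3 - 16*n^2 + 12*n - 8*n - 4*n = -c^2*n + c*(3*n^2 + 4*n) + 4*n^3 - 16*n^2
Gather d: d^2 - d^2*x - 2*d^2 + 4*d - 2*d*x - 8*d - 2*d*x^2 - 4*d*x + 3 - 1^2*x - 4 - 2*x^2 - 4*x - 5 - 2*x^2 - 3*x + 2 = d^2*(-x - 1) + d*(-2*x^2 - 6*x - 4) - 4*x^2 - 8*x - 4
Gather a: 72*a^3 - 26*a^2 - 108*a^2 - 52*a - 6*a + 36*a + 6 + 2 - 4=72*a^3 - 134*a^2 - 22*a + 4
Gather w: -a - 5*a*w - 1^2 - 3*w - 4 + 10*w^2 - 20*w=-a + 10*w^2 + w*(-5*a - 23) - 5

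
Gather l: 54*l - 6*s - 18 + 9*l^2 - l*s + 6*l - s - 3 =9*l^2 + l*(60 - s) - 7*s - 21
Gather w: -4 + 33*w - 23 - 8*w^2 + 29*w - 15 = -8*w^2 + 62*w - 42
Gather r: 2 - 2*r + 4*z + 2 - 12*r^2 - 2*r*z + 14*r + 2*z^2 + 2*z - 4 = -12*r^2 + r*(12 - 2*z) + 2*z^2 + 6*z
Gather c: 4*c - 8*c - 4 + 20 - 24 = -4*c - 8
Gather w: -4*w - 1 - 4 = -4*w - 5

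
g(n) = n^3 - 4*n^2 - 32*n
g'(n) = 3*n^2 - 8*n - 32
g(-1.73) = 38.21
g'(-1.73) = -9.18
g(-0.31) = 9.51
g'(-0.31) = -29.23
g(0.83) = -28.74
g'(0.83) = -36.57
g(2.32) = -83.28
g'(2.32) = -34.41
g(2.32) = -83.28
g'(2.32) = -34.41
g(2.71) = -96.19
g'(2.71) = -31.65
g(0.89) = -30.94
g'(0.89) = -36.74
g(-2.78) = 36.56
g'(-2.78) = 13.43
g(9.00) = 117.00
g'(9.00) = 139.00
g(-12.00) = -1920.00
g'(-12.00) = 496.00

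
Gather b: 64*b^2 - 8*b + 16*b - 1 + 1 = 64*b^2 + 8*b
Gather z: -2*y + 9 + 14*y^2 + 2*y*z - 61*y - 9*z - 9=14*y^2 - 63*y + z*(2*y - 9)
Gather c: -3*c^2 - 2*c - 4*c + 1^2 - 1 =-3*c^2 - 6*c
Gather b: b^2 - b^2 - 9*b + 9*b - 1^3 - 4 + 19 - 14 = 0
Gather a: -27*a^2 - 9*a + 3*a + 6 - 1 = -27*a^2 - 6*a + 5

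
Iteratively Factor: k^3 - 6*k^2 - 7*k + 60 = (k + 3)*(k^2 - 9*k + 20) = (k - 5)*(k + 3)*(k - 4)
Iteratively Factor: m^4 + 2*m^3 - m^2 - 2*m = (m)*(m^3 + 2*m^2 - m - 2) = m*(m + 2)*(m^2 - 1) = m*(m + 1)*(m + 2)*(m - 1)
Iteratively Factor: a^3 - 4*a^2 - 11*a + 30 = (a - 5)*(a^2 + a - 6) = (a - 5)*(a - 2)*(a + 3)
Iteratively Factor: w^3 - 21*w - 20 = (w - 5)*(w^2 + 5*w + 4) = (w - 5)*(w + 4)*(w + 1)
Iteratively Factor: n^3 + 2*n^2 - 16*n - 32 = (n - 4)*(n^2 + 6*n + 8) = (n - 4)*(n + 2)*(n + 4)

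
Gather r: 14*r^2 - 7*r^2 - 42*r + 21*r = 7*r^2 - 21*r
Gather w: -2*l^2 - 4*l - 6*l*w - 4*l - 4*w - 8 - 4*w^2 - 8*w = -2*l^2 - 8*l - 4*w^2 + w*(-6*l - 12) - 8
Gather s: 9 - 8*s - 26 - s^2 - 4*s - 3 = -s^2 - 12*s - 20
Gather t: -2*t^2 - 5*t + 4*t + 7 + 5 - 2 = -2*t^2 - t + 10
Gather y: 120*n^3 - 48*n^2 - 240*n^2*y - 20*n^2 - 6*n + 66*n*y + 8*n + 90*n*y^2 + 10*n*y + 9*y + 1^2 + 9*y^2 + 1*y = 120*n^3 - 68*n^2 + 2*n + y^2*(90*n + 9) + y*(-240*n^2 + 76*n + 10) + 1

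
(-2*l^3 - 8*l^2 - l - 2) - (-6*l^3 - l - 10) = 4*l^3 - 8*l^2 + 8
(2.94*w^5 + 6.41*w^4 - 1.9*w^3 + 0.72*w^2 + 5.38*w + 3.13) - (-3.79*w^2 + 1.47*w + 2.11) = 2.94*w^5 + 6.41*w^4 - 1.9*w^3 + 4.51*w^2 + 3.91*w + 1.02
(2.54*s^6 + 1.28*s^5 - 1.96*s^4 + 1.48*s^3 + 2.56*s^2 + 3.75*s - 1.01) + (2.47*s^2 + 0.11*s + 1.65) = 2.54*s^6 + 1.28*s^5 - 1.96*s^4 + 1.48*s^3 + 5.03*s^2 + 3.86*s + 0.64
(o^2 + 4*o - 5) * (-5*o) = -5*o^3 - 20*o^2 + 25*o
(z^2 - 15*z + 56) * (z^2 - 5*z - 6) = z^4 - 20*z^3 + 125*z^2 - 190*z - 336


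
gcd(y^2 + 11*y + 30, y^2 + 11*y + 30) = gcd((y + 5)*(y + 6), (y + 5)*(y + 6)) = y^2 + 11*y + 30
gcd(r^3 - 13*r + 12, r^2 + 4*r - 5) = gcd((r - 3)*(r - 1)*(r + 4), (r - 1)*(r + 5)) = r - 1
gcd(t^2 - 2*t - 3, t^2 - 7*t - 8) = t + 1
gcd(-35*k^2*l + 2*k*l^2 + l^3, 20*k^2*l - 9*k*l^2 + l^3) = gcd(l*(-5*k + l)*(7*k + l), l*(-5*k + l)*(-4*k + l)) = 5*k*l - l^2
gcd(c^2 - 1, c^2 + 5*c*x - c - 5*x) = c - 1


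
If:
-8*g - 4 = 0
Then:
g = -1/2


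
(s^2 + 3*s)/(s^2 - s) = (s + 3)/(s - 1)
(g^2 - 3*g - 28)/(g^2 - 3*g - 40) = (-g^2 + 3*g + 28)/(-g^2 + 3*g + 40)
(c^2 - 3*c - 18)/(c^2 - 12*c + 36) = (c + 3)/(c - 6)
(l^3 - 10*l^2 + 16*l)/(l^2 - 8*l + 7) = l*(l^2 - 10*l + 16)/(l^2 - 8*l + 7)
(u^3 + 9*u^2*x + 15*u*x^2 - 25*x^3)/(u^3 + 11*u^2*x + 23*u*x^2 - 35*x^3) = (u + 5*x)/(u + 7*x)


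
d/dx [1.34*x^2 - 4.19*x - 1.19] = 2.68*x - 4.19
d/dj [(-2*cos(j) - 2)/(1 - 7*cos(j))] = 16*sin(j)/(7*cos(j) - 1)^2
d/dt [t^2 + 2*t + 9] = 2*t + 2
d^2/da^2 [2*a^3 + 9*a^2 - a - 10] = 12*a + 18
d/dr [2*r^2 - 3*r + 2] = 4*r - 3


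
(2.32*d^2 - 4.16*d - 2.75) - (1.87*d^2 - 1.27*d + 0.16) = 0.45*d^2 - 2.89*d - 2.91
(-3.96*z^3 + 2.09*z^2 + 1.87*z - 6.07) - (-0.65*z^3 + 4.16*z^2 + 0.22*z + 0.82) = -3.31*z^3 - 2.07*z^2 + 1.65*z - 6.89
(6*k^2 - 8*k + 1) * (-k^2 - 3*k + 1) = -6*k^4 - 10*k^3 + 29*k^2 - 11*k + 1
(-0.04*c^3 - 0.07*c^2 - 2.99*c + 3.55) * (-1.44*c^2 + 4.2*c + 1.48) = 0.0576*c^5 - 0.0672*c^4 + 3.9524*c^3 - 17.7736*c^2 + 10.4848*c + 5.254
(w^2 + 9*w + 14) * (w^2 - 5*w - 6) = w^4 + 4*w^3 - 37*w^2 - 124*w - 84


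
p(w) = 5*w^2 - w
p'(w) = 10*w - 1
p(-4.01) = 84.41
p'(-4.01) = -41.10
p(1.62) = 11.50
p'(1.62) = 15.20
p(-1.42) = 11.50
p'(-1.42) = -15.20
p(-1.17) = 8.01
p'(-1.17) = -12.70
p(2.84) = 37.49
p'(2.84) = 27.40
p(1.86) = 15.44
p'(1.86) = 17.60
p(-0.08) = 0.11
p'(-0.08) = -1.80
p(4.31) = 88.57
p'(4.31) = 42.10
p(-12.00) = 732.00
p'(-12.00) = -121.00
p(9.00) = 396.00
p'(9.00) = 89.00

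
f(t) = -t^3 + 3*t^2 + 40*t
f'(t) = -3*t^2 + 6*t + 40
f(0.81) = 33.84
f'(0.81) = 42.89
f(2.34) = 97.21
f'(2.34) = 37.61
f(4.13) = 145.93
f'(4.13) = 13.61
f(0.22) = 8.93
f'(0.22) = 41.17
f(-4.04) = -46.70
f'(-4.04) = -33.20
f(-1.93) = -58.84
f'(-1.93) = 17.25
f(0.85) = 35.55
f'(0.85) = 42.93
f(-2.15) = -62.19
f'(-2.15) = 13.23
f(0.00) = 0.00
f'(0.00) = 40.00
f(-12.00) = 1680.00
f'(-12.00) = -464.00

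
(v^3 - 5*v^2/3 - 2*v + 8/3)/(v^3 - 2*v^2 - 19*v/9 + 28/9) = 3*(v - 2)/(3*v - 7)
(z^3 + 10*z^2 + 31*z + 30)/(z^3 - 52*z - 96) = (z^2 + 8*z + 15)/(z^2 - 2*z - 48)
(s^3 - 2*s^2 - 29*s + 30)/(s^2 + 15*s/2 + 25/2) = 2*(s^2 - 7*s + 6)/(2*s + 5)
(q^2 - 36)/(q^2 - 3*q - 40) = (36 - q^2)/(-q^2 + 3*q + 40)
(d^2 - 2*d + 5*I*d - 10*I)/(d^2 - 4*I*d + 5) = (d^2 + d*(-2 + 5*I) - 10*I)/(d^2 - 4*I*d + 5)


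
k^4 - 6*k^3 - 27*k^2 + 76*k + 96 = (k - 8)*(k - 3)*(k + 1)*(k + 4)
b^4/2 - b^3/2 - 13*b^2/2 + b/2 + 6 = (b/2 + 1/2)*(b - 4)*(b - 1)*(b + 3)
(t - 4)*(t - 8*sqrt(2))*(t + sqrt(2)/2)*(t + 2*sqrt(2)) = t^4 - 11*sqrt(2)*t^3/2 - 4*t^3 - 38*t^2 + 22*sqrt(2)*t^2 - 16*sqrt(2)*t + 152*t + 64*sqrt(2)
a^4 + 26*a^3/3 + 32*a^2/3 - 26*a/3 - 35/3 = (a - 1)*(a + 1)*(a + 5/3)*(a + 7)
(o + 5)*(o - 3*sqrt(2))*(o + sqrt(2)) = o^3 - 2*sqrt(2)*o^2 + 5*o^2 - 10*sqrt(2)*o - 6*o - 30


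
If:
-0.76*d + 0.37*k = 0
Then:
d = 0.486842105263158*k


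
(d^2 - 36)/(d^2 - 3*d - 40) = (36 - d^2)/(-d^2 + 3*d + 40)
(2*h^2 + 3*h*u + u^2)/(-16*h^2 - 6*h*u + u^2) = (h + u)/(-8*h + u)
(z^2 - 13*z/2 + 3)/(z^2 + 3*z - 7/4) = 2*(z - 6)/(2*z + 7)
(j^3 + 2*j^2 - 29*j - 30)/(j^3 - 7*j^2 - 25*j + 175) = (j^2 + 7*j + 6)/(j^2 - 2*j - 35)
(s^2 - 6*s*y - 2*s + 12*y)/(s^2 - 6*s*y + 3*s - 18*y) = (s - 2)/(s + 3)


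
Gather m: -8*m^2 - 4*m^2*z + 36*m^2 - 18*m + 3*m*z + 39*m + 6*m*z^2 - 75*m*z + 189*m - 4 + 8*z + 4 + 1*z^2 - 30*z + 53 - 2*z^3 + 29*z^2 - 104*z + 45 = m^2*(28 - 4*z) + m*(6*z^2 - 72*z + 210) - 2*z^3 + 30*z^2 - 126*z + 98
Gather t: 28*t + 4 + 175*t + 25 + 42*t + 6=245*t + 35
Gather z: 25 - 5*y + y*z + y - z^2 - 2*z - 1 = -4*y - z^2 + z*(y - 2) + 24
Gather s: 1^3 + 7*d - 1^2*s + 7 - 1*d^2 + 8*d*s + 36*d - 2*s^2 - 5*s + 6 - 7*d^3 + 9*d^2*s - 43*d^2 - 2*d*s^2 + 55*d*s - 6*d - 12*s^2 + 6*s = -7*d^3 - 44*d^2 + 37*d + s^2*(-2*d - 14) + s*(9*d^2 + 63*d) + 14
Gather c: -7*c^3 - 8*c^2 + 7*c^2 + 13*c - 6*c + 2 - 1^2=-7*c^3 - c^2 + 7*c + 1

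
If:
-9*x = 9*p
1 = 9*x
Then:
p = -1/9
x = 1/9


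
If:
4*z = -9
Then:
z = -9/4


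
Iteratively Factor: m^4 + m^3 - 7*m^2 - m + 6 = (m - 1)*(m^3 + 2*m^2 - 5*m - 6) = (m - 1)*(m + 1)*(m^2 + m - 6) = (m - 2)*(m - 1)*(m + 1)*(m + 3)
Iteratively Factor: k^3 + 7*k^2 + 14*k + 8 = (k + 1)*(k^2 + 6*k + 8) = (k + 1)*(k + 2)*(k + 4)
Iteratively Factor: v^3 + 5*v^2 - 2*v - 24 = (v + 3)*(v^2 + 2*v - 8) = (v - 2)*(v + 3)*(v + 4)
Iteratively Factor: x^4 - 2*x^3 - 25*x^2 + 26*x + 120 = (x - 3)*(x^3 + x^2 - 22*x - 40) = (x - 3)*(x + 4)*(x^2 - 3*x - 10) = (x - 3)*(x + 2)*(x + 4)*(x - 5)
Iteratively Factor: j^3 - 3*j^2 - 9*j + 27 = (j + 3)*(j^2 - 6*j + 9) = (j - 3)*(j + 3)*(j - 3)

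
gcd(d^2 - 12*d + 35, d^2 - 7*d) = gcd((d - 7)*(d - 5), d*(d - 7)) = d - 7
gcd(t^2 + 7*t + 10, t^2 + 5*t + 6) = t + 2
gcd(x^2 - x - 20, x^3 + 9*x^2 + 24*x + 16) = x + 4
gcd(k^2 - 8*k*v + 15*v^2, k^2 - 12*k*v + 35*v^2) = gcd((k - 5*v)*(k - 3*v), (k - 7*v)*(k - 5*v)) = -k + 5*v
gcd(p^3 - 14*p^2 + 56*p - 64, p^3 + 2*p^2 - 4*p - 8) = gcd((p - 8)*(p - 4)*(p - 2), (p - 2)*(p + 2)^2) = p - 2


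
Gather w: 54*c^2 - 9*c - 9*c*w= 54*c^2 - 9*c*w - 9*c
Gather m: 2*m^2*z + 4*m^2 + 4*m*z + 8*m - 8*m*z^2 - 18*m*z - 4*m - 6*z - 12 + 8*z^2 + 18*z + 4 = m^2*(2*z + 4) + m*(-8*z^2 - 14*z + 4) + 8*z^2 + 12*z - 8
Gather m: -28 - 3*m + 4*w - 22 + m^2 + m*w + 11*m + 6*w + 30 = m^2 + m*(w + 8) + 10*w - 20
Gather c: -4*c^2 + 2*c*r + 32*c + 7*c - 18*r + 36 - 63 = -4*c^2 + c*(2*r + 39) - 18*r - 27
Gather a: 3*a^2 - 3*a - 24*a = 3*a^2 - 27*a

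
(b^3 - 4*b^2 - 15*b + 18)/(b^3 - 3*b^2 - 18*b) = (b - 1)/b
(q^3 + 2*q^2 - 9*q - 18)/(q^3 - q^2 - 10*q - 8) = (q^2 - 9)/(q^2 - 3*q - 4)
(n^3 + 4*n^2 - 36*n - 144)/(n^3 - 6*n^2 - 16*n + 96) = (n + 6)/(n - 4)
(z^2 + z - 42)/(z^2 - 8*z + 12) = (z + 7)/(z - 2)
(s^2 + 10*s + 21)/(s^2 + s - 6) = (s + 7)/(s - 2)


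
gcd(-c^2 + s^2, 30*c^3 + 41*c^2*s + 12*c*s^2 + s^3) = c + s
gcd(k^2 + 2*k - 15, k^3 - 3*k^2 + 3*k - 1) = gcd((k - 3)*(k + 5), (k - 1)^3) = 1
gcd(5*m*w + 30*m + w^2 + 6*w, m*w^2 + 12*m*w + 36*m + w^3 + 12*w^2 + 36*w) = w + 6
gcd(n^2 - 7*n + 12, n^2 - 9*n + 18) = n - 3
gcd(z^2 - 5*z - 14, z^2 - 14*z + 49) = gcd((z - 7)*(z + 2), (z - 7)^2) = z - 7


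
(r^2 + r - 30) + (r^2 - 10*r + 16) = 2*r^2 - 9*r - 14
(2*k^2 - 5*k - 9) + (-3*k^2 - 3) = -k^2 - 5*k - 12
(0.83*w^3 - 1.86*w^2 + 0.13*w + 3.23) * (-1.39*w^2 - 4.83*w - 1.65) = -1.1537*w^5 - 1.4235*w^4 + 7.4336*w^3 - 2.0486*w^2 - 15.8154*w - 5.3295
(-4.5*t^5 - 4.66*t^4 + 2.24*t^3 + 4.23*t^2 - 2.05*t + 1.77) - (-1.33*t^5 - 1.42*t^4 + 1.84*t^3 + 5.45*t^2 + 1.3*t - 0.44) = -3.17*t^5 - 3.24*t^4 + 0.4*t^3 - 1.22*t^2 - 3.35*t + 2.21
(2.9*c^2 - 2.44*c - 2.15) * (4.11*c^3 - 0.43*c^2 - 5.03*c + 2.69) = 11.919*c^5 - 11.2754*c^4 - 22.3743*c^3 + 20.9987*c^2 + 4.2509*c - 5.7835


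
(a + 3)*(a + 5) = a^2 + 8*a + 15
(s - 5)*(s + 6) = s^2 + s - 30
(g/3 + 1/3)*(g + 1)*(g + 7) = g^3/3 + 3*g^2 + 5*g + 7/3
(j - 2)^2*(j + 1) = j^3 - 3*j^2 + 4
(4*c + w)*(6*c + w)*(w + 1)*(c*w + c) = 24*c^3*w^2 + 48*c^3*w + 24*c^3 + 10*c^2*w^3 + 20*c^2*w^2 + 10*c^2*w + c*w^4 + 2*c*w^3 + c*w^2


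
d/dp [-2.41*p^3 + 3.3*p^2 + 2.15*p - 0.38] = -7.23*p^2 + 6.6*p + 2.15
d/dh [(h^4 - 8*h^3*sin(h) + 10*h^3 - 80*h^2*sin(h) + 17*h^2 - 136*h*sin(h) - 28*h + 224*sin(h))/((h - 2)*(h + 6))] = 2*(-4*h^5*cos(h) + h^5 - 4*h^4*sin(h) - 56*h^4*cos(h) + 11*h^4 - 32*h^3*sin(h) - 180*h^3*cos(h) + 16*h^3 + 52*h^2*sin(h) + 320*h^2*cos(h) - 132*h^2 + 736*h*sin(h) + 1264*h*cos(h) - 204*h + 368*sin(h) - 1344*cos(h) + 168)/(h^4 + 8*h^3 - 8*h^2 - 96*h + 144)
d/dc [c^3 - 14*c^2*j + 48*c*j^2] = 3*c^2 - 28*c*j + 48*j^2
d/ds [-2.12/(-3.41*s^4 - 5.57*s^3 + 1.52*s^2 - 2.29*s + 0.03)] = (-28.9168*s^3 - 35.4252*s^2 + 6.4448*s - 4.8548)/(3.41*s^4 + 5.57*s^3 - 1.52*s^2 + 2.29*s - 0.03)^2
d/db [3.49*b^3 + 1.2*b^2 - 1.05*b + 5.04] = 10.47*b^2 + 2.4*b - 1.05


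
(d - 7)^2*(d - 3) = d^3 - 17*d^2 + 91*d - 147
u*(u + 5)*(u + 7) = u^3 + 12*u^2 + 35*u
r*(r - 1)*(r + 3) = r^3 + 2*r^2 - 3*r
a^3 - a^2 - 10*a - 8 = (a - 4)*(a + 1)*(a + 2)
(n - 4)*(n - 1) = n^2 - 5*n + 4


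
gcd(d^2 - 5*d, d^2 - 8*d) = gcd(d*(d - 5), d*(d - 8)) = d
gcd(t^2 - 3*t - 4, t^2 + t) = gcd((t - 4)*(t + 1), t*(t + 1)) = t + 1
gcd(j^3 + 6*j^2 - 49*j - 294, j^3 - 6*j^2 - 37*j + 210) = j^2 - j - 42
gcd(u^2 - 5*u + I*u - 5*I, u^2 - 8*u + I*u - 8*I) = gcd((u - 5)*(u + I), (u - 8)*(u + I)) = u + I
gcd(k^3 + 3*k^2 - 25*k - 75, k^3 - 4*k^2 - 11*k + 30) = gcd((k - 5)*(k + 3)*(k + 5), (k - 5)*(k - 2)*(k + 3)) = k^2 - 2*k - 15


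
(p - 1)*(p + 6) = p^2 + 5*p - 6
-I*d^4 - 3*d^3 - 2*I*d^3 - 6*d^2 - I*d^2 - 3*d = d*(d + 1)*(d - 3*I)*(-I*d - I)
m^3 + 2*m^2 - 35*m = m*(m - 5)*(m + 7)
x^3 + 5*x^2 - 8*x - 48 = (x - 3)*(x + 4)^2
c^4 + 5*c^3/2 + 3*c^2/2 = c^2*(c + 1)*(c + 3/2)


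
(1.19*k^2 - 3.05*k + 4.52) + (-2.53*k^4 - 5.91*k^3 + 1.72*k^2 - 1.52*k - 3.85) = -2.53*k^4 - 5.91*k^3 + 2.91*k^2 - 4.57*k + 0.669999999999999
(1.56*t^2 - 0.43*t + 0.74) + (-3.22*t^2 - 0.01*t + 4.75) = -1.66*t^2 - 0.44*t + 5.49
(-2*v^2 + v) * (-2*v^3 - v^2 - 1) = 4*v^5 - v^3 + 2*v^2 - v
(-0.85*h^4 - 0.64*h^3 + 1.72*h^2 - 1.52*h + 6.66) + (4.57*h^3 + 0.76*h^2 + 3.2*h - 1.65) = -0.85*h^4 + 3.93*h^3 + 2.48*h^2 + 1.68*h + 5.01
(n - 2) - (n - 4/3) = -2/3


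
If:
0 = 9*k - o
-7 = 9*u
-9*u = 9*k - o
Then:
No Solution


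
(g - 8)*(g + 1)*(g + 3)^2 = g^4 - g^3 - 41*g^2 - 111*g - 72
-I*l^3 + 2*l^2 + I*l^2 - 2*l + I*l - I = (l + I)^2*(-I*l + I)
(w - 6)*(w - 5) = w^2 - 11*w + 30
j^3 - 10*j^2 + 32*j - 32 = (j - 4)^2*(j - 2)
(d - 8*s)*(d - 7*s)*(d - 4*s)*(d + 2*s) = d^4 - 17*d^3*s + 78*d^2*s^2 + 8*d*s^3 - 448*s^4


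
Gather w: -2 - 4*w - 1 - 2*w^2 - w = -2*w^2 - 5*w - 3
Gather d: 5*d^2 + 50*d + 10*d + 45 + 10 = 5*d^2 + 60*d + 55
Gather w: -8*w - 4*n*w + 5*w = w*(-4*n - 3)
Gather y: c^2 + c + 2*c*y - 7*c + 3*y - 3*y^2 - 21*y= c^2 - 6*c - 3*y^2 + y*(2*c - 18)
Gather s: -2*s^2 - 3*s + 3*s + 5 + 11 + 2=18 - 2*s^2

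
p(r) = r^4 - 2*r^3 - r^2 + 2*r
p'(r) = 4*r^3 - 6*r^2 - 2*r + 2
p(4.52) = 221.32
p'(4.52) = 239.76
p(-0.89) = -0.53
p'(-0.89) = -3.79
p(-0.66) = -0.99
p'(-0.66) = -0.44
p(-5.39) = 1117.37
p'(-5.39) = -787.90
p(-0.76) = -0.89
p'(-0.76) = -1.70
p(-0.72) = -0.94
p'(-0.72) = -1.16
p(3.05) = 26.59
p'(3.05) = 53.58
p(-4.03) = 370.37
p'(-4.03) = -349.19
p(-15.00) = 57120.00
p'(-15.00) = -14818.00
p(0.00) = 0.00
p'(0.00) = 2.00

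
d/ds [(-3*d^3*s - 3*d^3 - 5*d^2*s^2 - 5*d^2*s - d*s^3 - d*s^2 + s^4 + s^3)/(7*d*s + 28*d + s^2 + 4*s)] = ((7*d + 2*s + 4)*(3*d^3*s + 3*d^3 + 5*d^2*s^2 + 5*d^2*s + d*s^3 + d*s^2 - s^4 - s^3) + (7*d*s + 28*d + s^2 + 4*s)*(-3*d^3 - 10*d^2*s - 5*d^2 - 3*d*s^2 - 2*d*s + 4*s^3 + 3*s^2))/(7*d*s + 28*d + s^2 + 4*s)^2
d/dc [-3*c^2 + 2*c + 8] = 2 - 6*c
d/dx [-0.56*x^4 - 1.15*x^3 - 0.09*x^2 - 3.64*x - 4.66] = -2.24*x^3 - 3.45*x^2 - 0.18*x - 3.64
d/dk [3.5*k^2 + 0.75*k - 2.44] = 7.0*k + 0.75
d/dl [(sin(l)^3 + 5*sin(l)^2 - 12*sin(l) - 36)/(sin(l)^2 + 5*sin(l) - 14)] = (sin(l)^4 + 10*sin(l)^3 - 5*sin(l)^2 - 68*sin(l) + 348)*cos(l)/((sin(l) - 2)^2*(sin(l) + 7)^2)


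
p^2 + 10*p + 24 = (p + 4)*(p + 6)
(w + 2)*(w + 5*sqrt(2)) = w^2 + 2*w + 5*sqrt(2)*w + 10*sqrt(2)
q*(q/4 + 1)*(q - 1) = q^3/4 + 3*q^2/4 - q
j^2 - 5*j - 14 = (j - 7)*(j + 2)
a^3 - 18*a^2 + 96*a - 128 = (a - 8)^2*(a - 2)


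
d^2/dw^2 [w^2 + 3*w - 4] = 2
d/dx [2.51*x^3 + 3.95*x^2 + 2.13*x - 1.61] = 7.53*x^2 + 7.9*x + 2.13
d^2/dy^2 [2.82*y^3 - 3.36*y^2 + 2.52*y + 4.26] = 16.92*y - 6.72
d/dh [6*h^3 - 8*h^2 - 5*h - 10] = 18*h^2 - 16*h - 5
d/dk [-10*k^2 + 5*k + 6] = 5 - 20*k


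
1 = 1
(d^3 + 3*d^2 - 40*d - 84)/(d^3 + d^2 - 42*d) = (d + 2)/d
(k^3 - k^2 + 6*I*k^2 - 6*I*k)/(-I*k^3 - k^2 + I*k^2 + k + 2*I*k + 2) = k*(I*k^2 - k*(6 + I) + 6)/(k^3 - k^2*(1 + I) + k*(-2 + I) + 2*I)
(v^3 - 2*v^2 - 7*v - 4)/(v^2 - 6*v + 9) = (v^3 - 2*v^2 - 7*v - 4)/(v^2 - 6*v + 9)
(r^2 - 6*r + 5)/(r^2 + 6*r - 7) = (r - 5)/(r + 7)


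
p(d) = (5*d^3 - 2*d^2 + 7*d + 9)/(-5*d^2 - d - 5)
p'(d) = (10*d + 1)*(5*d^3 - 2*d^2 + 7*d + 9)/(-5*d^2 - d - 5)^2 + (15*d^2 - 4*d + 7)/(-5*d^2 - d - 5) = (-25*d^4 - 10*d^3 - 38*d^2 + 110*d - 26)/(25*d^4 + 10*d^3 + 51*d^2 + 10*d + 25)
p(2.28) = -2.22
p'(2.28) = -0.69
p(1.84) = -1.95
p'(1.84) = -0.53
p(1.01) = -1.73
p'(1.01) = 0.08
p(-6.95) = 7.58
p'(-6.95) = -1.00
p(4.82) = -4.41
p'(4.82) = -0.94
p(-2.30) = 2.69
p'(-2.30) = -1.25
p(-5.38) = 5.99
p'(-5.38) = -1.01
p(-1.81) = 2.04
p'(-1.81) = -1.46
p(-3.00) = 3.51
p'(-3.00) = -1.11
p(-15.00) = 15.62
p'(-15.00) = -1.00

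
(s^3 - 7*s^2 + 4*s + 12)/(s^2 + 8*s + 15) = (s^3 - 7*s^2 + 4*s + 12)/(s^2 + 8*s + 15)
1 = 1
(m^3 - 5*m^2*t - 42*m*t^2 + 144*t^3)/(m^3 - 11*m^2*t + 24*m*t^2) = (m + 6*t)/m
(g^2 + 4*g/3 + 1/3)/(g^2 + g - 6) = (g^2 + 4*g/3 + 1/3)/(g^2 + g - 6)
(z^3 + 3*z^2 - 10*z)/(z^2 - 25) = z*(z - 2)/(z - 5)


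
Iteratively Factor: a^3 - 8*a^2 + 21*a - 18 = (a - 2)*(a^2 - 6*a + 9) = (a - 3)*(a - 2)*(a - 3)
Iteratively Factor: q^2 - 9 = (q + 3)*(q - 3)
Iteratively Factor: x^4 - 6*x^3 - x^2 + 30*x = (x)*(x^3 - 6*x^2 - x + 30) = x*(x - 3)*(x^2 - 3*x - 10) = x*(x - 3)*(x + 2)*(x - 5)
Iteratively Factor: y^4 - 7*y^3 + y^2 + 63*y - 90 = (y - 2)*(y^3 - 5*y^2 - 9*y + 45) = (y - 3)*(y - 2)*(y^2 - 2*y - 15) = (y - 5)*(y - 3)*(y - 2)*(y + 3)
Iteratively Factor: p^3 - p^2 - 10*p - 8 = (p - 4)*(p^2 + 3*p + 2) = (p - 4)*(p + 2)*(p + 1)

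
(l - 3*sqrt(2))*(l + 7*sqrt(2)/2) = l^2 + sqrt(2)*l/2 - 21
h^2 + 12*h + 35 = (h + 5)*(h + 7)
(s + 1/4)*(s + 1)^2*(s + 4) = s^4 + 25*s^3/4 + 21*s^2/2 + 25*s/4 + 1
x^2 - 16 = (x - 4)*(x + 4)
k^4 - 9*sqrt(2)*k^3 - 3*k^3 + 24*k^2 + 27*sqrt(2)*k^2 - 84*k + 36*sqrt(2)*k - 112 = (k - 4)*(k + 1)*(k - 7*sqrt(2))*(k - 2*sqrt(2))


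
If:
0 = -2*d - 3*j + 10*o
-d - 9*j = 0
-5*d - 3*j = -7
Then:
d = 3/2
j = -1/6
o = 1/4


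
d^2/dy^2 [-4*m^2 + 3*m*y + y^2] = 2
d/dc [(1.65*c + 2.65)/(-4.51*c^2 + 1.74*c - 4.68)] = (7.4415*c^2 + 23.903*c - 12.333)/(20.3401*c^4 - 15.6948*c^3 + 45.2412*c^2 - 16.2864*c + 21.9024)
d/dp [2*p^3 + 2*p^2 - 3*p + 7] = 6*p^2 + 4*p - 3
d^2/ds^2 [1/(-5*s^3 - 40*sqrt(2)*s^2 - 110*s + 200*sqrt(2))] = 2*((3*s + 8*sqrt(2))*(s^3 + 8*sqrt(2)*s^2 + 22*s - 40*sqrt(2)) - (3*s^2 + 16*sqrt(2)*s + 22)^2)/(5*(s^3 + 8*sqrt(2)*s^2 + 22*s - 40*sqrt(2))^3)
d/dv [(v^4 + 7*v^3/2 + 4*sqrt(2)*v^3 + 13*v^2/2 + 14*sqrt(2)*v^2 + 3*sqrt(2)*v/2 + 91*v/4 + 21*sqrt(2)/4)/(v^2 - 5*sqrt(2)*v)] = (8*v^5 - 44*sqrt(2)*v^4 + 14*v^4 - 320*v^3 - 140*sqrt(2)*v^3 - 651*v^2 - 136*sqrt(2)*v^2 - 42*sqrt(2)*v + 210)/(4*v^2*(v^2 - 10*sqrt(2)*v + 50))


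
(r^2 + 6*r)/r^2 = (r + 6)/r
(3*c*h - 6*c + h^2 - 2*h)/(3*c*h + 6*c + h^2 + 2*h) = (h - 2)/(h + 2)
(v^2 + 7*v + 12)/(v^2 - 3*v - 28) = (v + 3)/(v - 7)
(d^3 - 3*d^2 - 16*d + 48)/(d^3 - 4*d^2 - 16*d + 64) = (d - 3)/(d - 4)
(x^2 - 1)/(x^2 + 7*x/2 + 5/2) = 2*(x - 1)/(2*x + 5)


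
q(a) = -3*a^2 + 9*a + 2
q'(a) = 9 - 6*a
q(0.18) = 3.52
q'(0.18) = 7.92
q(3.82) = -7.40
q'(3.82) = -13.92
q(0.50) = 5.75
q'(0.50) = 6.00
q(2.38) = 6.43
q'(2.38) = -5.28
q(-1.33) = -15.28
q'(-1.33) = 16.98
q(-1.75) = -22.94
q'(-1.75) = 19.50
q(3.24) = -0.33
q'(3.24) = -10.44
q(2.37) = 6.48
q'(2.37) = -5.22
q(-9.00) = -322.00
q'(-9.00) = 63.00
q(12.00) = -322.00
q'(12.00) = -63.00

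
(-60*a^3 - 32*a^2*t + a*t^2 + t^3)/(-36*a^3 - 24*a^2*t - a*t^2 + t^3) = (5*a + t)/(3*a + t)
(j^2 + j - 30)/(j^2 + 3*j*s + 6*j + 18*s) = (j - 5)/(j + 3*s)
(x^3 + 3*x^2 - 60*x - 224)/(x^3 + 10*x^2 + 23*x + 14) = (x^2 - 4*x - 32)/(x^2 + 3*x + 2)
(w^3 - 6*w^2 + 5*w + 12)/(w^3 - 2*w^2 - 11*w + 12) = (w^2 - 2*w - 3)/(w^2 + 2*w - 3)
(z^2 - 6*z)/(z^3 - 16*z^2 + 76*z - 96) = z/(z^2 - 10*z + 16)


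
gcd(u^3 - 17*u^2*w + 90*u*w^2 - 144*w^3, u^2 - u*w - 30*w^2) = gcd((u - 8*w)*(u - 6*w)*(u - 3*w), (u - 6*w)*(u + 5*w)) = u - 6*w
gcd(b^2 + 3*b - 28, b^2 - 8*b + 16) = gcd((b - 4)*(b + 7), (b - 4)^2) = b - 4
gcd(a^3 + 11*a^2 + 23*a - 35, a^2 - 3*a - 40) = a + 5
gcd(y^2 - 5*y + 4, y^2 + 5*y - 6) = y - 1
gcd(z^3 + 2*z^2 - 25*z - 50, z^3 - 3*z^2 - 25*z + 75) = z^2 - 25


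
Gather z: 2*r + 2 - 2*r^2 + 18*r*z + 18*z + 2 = -2*r^2 + 2*r + z*(18*r + 18) + 4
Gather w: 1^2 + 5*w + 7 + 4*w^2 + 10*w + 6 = 4*w^2 + 15*w + 14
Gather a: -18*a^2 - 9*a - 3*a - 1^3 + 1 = -18*a^2 - 12*a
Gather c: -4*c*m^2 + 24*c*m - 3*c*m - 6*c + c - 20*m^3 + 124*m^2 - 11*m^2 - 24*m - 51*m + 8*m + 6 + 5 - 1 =c*(-4*m^2 + 21*m - 5) - 20*m^3 + 113*m^2 - 67*m + 10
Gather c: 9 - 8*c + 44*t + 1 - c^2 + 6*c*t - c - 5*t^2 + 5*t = -c^2 + c*(6*t - 9) - 5*t^2 + 49*t + 10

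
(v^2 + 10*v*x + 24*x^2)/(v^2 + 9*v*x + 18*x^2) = (v + 4*x)/(v + 3*x)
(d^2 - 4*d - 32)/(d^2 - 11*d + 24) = (d + 4)/(d - 3)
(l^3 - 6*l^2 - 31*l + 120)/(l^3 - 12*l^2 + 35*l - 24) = (l + 5)/(l - 1)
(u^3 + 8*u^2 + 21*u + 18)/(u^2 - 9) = (u^2 + 5*u + 6)/(u - 3)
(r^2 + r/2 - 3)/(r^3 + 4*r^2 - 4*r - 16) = (r - 3/2)/(r^2 + 2*r - 8)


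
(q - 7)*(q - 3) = q^2 - 10*q + 21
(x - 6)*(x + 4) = x^2 - 2*x - 24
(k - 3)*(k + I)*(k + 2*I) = k^3 - 3*k^2 + 3*I*k^2 - 2*k - 9*I*k + 6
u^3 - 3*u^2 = u^2*(u - 3)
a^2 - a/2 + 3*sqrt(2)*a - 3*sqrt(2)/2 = (a - 1/2)*(a + 3*sqrt(2))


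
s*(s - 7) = s^2 - 7*s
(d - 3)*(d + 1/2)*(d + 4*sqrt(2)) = d^3 - 5*d^2/2 + 4*sqrt(2)*d^2 - 10*sqrt(2)*d - 3*d/2 - 6*sqrt(2)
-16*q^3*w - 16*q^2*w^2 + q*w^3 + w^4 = w*(-4*q + w)*(q + w)*(4*q + w)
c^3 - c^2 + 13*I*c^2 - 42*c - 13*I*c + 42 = (c - 1)*(c + 6*I)*(c + 7*I)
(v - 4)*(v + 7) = v^2 + 3*v - 28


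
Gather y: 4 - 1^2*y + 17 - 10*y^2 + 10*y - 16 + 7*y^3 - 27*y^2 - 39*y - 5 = 7*y^3 - 37*y^2 - 30*y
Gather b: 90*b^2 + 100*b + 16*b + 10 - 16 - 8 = 90*b^2 + 116*b - 14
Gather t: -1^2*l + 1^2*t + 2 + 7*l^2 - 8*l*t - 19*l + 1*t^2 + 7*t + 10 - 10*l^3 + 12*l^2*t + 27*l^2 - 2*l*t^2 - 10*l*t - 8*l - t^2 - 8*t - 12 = -10*l^3 + 34*l^2 - 2*l*t^2 - 28*l + t*(12*l^2 - 18*l)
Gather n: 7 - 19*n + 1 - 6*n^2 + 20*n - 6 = -6*n^2 + n + 2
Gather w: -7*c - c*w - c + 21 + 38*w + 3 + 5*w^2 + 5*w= -8*c + 5*w^2 + w*(43 - c) + 24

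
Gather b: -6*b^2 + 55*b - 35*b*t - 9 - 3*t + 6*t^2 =-6*b^2 + b*(55 - 35*t) + 6*t^2 - 3*t - 9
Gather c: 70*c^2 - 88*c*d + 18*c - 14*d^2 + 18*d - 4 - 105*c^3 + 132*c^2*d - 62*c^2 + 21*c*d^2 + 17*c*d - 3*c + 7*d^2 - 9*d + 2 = -105*c^3 + c^2*(132*d + 8) + c*(21*d^2 - 71*d + 15) - 7*d^2 + 9*d - 2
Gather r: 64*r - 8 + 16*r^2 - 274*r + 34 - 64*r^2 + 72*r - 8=-48*r^2 - 138*r + 18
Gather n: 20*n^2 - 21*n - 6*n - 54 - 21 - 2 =20*n^2 - 27*n - 77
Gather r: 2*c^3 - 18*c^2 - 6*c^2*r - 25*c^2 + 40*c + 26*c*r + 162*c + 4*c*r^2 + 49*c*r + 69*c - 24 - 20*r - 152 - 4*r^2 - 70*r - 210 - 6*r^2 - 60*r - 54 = 2*c^3 - 43*c^2 + 271*c + r^2*(4*c - 10) + r*(-6*c^2 + 75*c - 150) - 440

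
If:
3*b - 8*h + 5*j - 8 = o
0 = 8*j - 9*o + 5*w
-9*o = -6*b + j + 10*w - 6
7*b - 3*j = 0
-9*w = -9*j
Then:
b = 3/25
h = -299/360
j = 7/25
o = 91/225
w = 7/25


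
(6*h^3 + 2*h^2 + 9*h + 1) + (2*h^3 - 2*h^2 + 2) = 8*h^3 + 9*h + 3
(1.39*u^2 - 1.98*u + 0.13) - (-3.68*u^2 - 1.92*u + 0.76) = 5.07*u^2 - 0.0600000000000001*u - 0.63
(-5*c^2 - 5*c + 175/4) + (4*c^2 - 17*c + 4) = -c^2 - 22*c + 191/4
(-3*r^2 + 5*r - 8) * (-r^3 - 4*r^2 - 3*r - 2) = 3*r^5 + 7*r^4 - 3*r^3 + 23*r^2 + 14*r + 16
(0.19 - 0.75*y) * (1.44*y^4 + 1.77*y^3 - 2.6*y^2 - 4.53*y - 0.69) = -1.08*y^5 - 1.0539*y^4 + 2.2863*y^3 + 2.9035*y^2 - 0.3432*y - 0.1311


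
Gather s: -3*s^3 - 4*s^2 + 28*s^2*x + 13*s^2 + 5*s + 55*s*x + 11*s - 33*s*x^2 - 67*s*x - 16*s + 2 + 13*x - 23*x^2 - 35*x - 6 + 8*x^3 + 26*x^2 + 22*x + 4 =-3*s^3 + s^2*(28*x + 9) + s*(-33*x^2 - 12*x) + 8*x^3 + 3*x^2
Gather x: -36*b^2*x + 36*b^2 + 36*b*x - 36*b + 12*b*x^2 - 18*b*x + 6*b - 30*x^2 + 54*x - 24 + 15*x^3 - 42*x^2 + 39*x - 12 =36*b^2 - 30*b + 15*x^3 + x^2*(12*b - 72) + x*(-36*b^2 + 18*b + 93) - 36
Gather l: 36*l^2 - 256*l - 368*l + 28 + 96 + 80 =36*l^2 - 624*l + 204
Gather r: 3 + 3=6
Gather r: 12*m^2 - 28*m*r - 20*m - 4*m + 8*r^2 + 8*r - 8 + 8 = 12*m^2 - 24*m + 8*r^2 + r*(8 - 28*m)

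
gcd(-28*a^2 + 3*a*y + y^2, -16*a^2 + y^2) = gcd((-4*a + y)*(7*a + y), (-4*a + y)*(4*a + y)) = -4*a + y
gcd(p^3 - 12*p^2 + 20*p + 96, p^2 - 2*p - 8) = p + 2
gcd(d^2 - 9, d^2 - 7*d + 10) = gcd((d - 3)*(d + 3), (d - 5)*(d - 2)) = 1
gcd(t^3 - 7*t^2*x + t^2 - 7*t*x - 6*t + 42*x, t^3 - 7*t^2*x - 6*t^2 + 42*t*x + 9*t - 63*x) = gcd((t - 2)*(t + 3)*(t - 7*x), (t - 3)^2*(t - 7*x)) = -t + 7*x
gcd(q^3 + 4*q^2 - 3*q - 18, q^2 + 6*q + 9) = q^2 + 6*q + 9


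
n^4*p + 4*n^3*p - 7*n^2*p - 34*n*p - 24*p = (n - 3)*(n + 2)*(n + 4)*(n*p + p)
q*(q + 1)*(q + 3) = q^3 + 4*q^2 + 3*q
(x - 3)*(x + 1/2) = x^2 - 5*x/2 - 3/2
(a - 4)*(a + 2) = a^2 - 2*a - 8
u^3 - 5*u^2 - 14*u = u*(u - 7)*(u + 2)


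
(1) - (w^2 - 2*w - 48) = -w^2 + 2*w + 49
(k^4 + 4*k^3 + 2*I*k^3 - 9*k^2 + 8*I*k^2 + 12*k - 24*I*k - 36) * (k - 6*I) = k^5 + 4*k^4 - 4*I*k^4 + 3*k^3 - 16*I*k^3 + 60*k^2 + 30*I*k^2 - 180*k - 72*I*k + 216*I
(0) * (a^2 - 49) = 0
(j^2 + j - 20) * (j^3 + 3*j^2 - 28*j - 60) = j^5 + 4*j^4 - 45*j^3 - 148*j^2 + 500*j + 1200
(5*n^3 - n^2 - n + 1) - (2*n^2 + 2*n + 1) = 5*n^3 - 3*n^2 - 3*n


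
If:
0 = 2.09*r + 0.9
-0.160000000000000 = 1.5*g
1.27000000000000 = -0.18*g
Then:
No Solution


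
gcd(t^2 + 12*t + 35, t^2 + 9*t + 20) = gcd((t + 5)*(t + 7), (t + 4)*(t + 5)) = t + 5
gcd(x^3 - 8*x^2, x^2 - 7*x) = x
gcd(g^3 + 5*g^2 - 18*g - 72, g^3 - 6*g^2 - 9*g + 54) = g + 3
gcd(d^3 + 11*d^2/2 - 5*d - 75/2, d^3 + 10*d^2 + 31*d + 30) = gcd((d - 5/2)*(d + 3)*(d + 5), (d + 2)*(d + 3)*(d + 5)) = d^2 + 8*d + 15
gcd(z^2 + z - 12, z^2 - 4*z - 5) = 1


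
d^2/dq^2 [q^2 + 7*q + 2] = 2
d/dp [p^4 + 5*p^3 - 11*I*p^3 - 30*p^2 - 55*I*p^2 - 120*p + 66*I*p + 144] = 4*p^3 + p^2*(15 - 33*I) + p*(-60 - 110*I) - 120 + 66*I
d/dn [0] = 0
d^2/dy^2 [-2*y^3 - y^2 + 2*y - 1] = -12*y - 2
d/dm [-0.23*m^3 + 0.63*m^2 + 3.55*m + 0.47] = -0.69*m^2 + 1.26*m + 3.55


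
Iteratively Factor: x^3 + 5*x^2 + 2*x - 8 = (x - 1)*(x^2 + 6*x + 8) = (x - 1)*(x + 2)*(x + 4)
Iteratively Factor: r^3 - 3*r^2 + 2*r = (r - 2)*(r^2 - r) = (r - 2)*(r - 1)*(r)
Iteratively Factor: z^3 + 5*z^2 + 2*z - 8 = (z + 2)*(z^2 + 3*z - 4) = (z + 2)*(z + 4)*(z - 1)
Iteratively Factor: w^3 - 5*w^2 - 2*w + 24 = (w - 4)*(w^2 - w - 6) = (w - 4)*(w - 3)*(w + 2)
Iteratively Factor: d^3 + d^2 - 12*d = (d)*(d^2 + d - 12) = d*(d - 3)*(d + 4)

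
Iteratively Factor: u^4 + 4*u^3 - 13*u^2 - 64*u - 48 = (u + 4)*(u^3 - 13*u - 12) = (u - 4)*(u + 4)*(u^2 + 4*u + 3) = (u - 4)*(u + 1)*(u + 4)*(u + 3)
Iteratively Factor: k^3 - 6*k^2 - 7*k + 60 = (k + 3)*(k^2 - 9*k + 20) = (k - 5)*(k + 3)*(k - 4)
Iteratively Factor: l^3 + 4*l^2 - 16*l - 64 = (l + 4)*(l^2 - 16) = (l + 4)^2*(l - 4)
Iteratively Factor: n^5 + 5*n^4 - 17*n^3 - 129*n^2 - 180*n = (n + 4)*(n^4 + n^3 - 21*n^2 - 45*n) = (n - 5)*(n + 4)*(n^3 + 6*n^2 + 9*n) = (n - 5)*(n + 3)*(n + 4)*(n^2 + 3*n) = (n - 5)*(n + 3)^2*(n + 4)*(n)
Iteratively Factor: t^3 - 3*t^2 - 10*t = (t + 2)*(t^2 - 5*t) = t*(t + 2)*(t - 5)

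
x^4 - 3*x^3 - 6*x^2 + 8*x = x*(x - 4)*(x - 1)*(x + 2)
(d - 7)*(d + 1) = d^2 - 6*d - 7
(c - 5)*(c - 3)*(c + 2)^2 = c^4 - 4*c^3 - 13*c^2 + 28*c + 60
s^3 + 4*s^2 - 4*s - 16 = (s - 2)*(s + 2)*(s + 4)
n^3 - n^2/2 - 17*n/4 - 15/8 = (n - 5/2)*(n + 1/2)*(n + 3/2)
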